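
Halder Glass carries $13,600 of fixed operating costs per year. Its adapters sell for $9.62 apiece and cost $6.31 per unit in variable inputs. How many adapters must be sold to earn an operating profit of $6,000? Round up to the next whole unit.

Each unit contributes $9.62 − $6.31 = $3.31.
Required volume = (fixed costs + target profit) ÷ CM = ($13,600 + $6,000) ÷ $3.31 = 5,921.45, so 5,922 adapters.

5,922 adapters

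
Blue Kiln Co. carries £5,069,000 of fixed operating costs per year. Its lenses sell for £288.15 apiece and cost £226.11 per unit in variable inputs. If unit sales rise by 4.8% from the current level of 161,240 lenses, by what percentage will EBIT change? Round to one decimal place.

+9.7%

At 161,240 units, contribution = 161,240 × £62.04 = £10,003,329.60.
Subtracting fixed costs: EBIT = £10,003,329.60 − £5,069,000 = £4,934,329.60.
Degree of operating leverage = £10,003,329.60 / £4,934,329.60 = 2.0273.
%ΔEBIT = DOL × %ΔSales = 2.0273 × +4.8% = +9.7%.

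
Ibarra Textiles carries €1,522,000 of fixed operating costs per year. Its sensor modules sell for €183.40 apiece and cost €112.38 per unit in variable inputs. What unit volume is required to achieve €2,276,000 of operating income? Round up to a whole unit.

Unit CM = price − variable cost = €183.40 − €112.38 = €71.02.
Need Q such that Q × €71.02 − €1,522,000 = €2,276,000, i.e. Q = €3,798,000 / €71.02 = 53,477.89 → 53,478.

53,478 sensor modules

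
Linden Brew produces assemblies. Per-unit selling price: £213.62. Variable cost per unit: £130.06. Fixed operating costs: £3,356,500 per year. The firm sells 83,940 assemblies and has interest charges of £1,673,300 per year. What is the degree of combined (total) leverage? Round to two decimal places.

Total contribution margin = 83,940 × £83.56 = £7,014,026.40.
Operating income = contribution − fixed costs = £7,014,026.40 − £3,356,500 = £3,657,526.40. Interest = £1,673,300.00.
DOL = £7,014,026.40 ÷ £3,657,526.40 = 1.9177; DFL = £3,657,526.40 ÷ £1,984,226.40 = 1.8433.
Combined leverage = 1.9177 × 1.8433 = 3.5349.

3.53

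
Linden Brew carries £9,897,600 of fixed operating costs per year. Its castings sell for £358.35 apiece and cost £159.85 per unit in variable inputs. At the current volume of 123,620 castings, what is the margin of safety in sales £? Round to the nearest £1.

£26,431,192

Contribution margin per unit = £358.35 − £159.85 = £198.50. Break-even units = £9,897,600 ÷ £198.50 = 49,861.96; break-even revenue = 49,861.96 × £358.35 = £17,868,035.06.
Current sales = 123,620 × £358.35 = £44,299,227.00.
Margin of safety = £44,299,227.00 − £17,868,035.06 = £26,431,192.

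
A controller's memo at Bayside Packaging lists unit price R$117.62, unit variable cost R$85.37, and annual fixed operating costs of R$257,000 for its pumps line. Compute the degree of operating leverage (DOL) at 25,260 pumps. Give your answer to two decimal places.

1.46

Total contribution margin = 25,260 × R$32.25 = R$814,635.00.
Operating income = contribution − fixed costs = R$814,635.00 − R$257,000 = R$557,635.00.
DOL = contribution ÷ EBIT = R$814,635.00 ÷ R$557,635.00 = 1.4609.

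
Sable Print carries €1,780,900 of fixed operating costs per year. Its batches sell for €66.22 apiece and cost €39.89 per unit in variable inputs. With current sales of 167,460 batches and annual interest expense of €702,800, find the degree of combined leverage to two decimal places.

2.29

At 167,460 units, contribution = 167,460 × €26.33 = €4,409,221.80.
Operating income = contribution − fixed costs = €4,409,221.80 − €1,780,900 = €2,628,321.80. Interest = €702,800.00.
DOL = €4,409,221.80 ÷ €2,628,321.80 = 1.6776; DFL = €2,628,321.80 ÷ €1,925,521.80 = 1.3650.
Combined leverage = 1.6776 × 1.3650 = 2.2899.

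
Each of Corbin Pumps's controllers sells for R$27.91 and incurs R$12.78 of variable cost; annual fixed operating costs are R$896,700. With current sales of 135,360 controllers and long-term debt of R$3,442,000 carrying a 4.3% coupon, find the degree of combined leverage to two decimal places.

2.04

At 135,360 units, contribution = 135,360 × R$15.13 = R$2,047,996.80.
EBIT = R$2,047,996.80 − R$896,700 = R$1,151,296.80. Interest = R$148,006.00.
DOL = R$2,047,996.80 ÷ R$1,151,296.80 = 1.7789; DFL = R$1,151,296.80 ÷ R$1,003,290.80 = 1.1475.
DCL = DOL × DFL = 1.7789 × 1.1475 = 2.0413.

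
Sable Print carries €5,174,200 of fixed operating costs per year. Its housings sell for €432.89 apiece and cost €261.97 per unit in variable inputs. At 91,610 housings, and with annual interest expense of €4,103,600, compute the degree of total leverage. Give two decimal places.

Contribution at this volume is 91,610 × €170.92 = €15,657,981.20.
Operating income = contribution − fixed costs = €15,657,981.20 − €5,174,200 = €10,483,781.20. Interest = €4,103,600.00, so EBIT − I = €6,380,181.20.
Degree of total leverage = total CM / (EBIT − interest) = €15,657,981.20 / €6,380,181.20 = 2.4542.

2.45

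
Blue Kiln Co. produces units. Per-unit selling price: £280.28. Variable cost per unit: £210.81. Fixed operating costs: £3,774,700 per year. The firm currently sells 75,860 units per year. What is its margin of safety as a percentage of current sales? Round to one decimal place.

28.4%

Contribution margin per unit = £280.28 − £210.81 = £69.47. Break-even units = £3,774,700 ÷ £69.47 = 54,335.68; break-even revenue = 54,335.68 × £280.28 = £15,229,205.64.
Current sales = 75,860 × £280.28 = £21,262,040.80.
Margin of safety = (£21,262,040.80 − £15,229,205.64) ÷ £21,262,040.80 = 28.4%.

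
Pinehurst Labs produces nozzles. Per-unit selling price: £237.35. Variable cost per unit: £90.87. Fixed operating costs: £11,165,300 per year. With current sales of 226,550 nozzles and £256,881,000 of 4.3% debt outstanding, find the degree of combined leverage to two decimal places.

3.02

At 226,550 units, contribution = 226,550 × £146.48 = £33,185,044.00.
Subtracting fixed costs: EBIT = £33,185,044.00 − £11,165,300 = £22,019,744.00. Interest = £11,045,883.00, so EBIT − I = £10,973,861.00.
Degree of total leverage = total CM / (EBIT − interest) = £33,185,044.00 / £10,973,861.00 = 3.0240.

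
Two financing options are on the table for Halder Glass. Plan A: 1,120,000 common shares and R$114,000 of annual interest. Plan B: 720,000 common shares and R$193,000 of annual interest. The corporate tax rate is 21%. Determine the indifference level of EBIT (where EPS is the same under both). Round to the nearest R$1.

At indifference, (EBIT − 114,000)(1 − t)/1,120,000 = (EBIT − 193,000)(1 − t)/720,000.
The (1 − t) factor cancels: (EBIT − 114,000) × 720,000 = (EBIT − 193,000) × 1,120,000.
EBIT × (1,120,000 − 720,000) = 193,000 × 1,120,000 − 114,000 × 720,000 = 134,080,000,000, so EBIT = 134,080,000,000 ÷ 400,000 = 335,200.00.

R$335,200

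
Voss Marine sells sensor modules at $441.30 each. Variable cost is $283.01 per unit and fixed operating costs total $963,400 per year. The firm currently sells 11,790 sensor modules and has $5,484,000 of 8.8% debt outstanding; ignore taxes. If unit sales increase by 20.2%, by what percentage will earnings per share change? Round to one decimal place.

At 11,790 units, contribution = 11,790 × $158.29 = $1,866,239.10.
EBIT = $1,866,239.10 − $963,400 = $902,839.10.
Interest = $482,592.00, so EBIT − I = $420,247.10.
DCL = total CM / (EBIT − I) = $1,866,239.10 / $420,247.10 = 4.4408.
%ΔEPS = DCL × %ΔSales = 4.4408 × +20.2% = +89.7%.

+89.7%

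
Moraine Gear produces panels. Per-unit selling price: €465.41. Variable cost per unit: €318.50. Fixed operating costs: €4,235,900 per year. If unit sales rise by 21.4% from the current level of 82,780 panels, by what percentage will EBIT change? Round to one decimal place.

Total contribution margin = 82,780 × €146.91 = €12,161,209.80.
Operating income = contribution − fixed costs = €12,161,209.80 − €4,235,900 = €7,925,309.80.
Degree of operating leverage = €12,161,209.80 / €7,925,309.80 = 1.5345.
%ΔEBIT = DOL × %ΔSales = 1.5345 × +21.4% = +32.8%.

+32.8%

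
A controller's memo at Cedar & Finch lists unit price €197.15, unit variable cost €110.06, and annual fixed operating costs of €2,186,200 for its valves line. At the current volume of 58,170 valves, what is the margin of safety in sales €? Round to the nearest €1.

€6,519,205

Unit CM = price − variable cost = €197.15 − €110.06 = €87.09. Break-even units = €2,186,200 ÷ €87.09 = 25,102.77; break-even revenue = 25,102.77 × €197.15 = €4,949,010.56.
Current sales = 58,170 × €197.15 = €11,468,215.50.
Margin of safety = €11,468,215.50 − €4,949,010.56 = €6,519,205.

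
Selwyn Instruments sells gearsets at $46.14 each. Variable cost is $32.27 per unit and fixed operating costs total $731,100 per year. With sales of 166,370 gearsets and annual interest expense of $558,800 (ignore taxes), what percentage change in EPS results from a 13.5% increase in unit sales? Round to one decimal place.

+30.6%

At 166,370 units, contribution = 166,370 × $13.87 = $2,307,551.90.
EBIT = $2,307,551.90 − $731,100 = $1,576,451.90.
Interest = $558,800.00, so EBIT − I = $1,017,651.90.
Degree of combined leverage = contribution ÷ (EBIT − I) = $2,307,551.90 ÷ $1,017,651.90 = 2.2675.
EPS therefore changes by 2.2675 × (+13.5%) = +30.6%.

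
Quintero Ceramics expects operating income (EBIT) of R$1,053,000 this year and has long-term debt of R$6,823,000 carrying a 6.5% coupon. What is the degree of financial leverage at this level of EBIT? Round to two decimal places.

1.73

Interest = R$443,495.00.
Degree of financial leverage = EBIT / (EBIT − interest) = R$1,053,000 / R$609,505.00 = 1.7276.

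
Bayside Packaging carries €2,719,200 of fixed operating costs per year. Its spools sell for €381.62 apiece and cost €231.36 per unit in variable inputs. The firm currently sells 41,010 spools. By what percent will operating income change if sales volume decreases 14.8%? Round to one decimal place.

At 41,010 units, contribution = 41,010 × €150.26 = €6,162,162.60.
Subtracting fixed costs: EBIT = €6,162,162.60 − €2,719,200 = €3,442,962.60.
DOL = contribution ÷ EBIT = €6,162,162.60 ÷ €3,442,962.60 = 1.7898.
%ΔEBIT = DOL × %ΔSales = 1.7898 × -14.8% = -26.5%.

-26.5%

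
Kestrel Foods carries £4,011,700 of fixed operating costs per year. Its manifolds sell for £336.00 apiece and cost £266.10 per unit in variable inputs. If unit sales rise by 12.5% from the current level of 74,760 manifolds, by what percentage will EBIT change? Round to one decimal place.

At 74,760 units, contribution = 74,760 × £69.90 = £5,225,724.00.
Subtracting fixed costs: EBIT = £5,225,724.00 − £4,011,700 = £1,214,024.00.
DOL = contribution ÷ EBIT = £5,225,724.00 ÷ £1,214,024.00 = 4.3045.
So EBIT moves 4.3045 × (+12.5%) = +53.8%.

+53.8%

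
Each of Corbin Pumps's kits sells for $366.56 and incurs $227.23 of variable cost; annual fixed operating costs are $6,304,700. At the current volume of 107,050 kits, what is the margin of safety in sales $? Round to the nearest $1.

$22,653,362

Unit CM = price − variable cost = $366.56 − $227.23 = $139.33. Break-even units = $6,304,700 ÷ $139.33 = 45,250.13; break-even revenue = 45,250.13 × $366.56 = $16,586,886.04.
Current sales = 107,050 × $366.56 = $39,240,248.00.
Margin of safety = $39,240,248.00 − $16,586,886.04 = $22,653,362.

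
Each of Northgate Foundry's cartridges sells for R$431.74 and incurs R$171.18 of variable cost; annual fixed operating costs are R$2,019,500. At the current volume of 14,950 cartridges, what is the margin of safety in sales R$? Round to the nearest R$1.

Each unit contributes R$431.74 − R$171.18 = R$260.56. Break-even units = R$2,019,500 ÷ R$260.56 = 7,750.61; break-even revenue = 7,750.61 × R$431.74 = R$3,346,250.12.
Current sales = 14,950 × R$431.74 = R$6,454,513.00.
Margin of safety = R$6,454,513.00 − R$3,346,250.12 = R$3,108,263.

R$3,108,263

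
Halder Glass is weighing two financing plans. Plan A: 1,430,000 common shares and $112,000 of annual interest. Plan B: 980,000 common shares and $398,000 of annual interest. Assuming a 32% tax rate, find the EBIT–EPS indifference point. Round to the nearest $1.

Set EPS_A = EPS_B: (EBIT − $112,000)(1 − 0.32) ÷ 1,430,000 = (EBIT − $398,000)(1 − 0.32) ÷ 980,000.
Cancelling (1 − t) and cross-multiplying: 980,000·(EBIT − 112,000) = 1,430,000·(EBIT − 398,000).
Solving, EBIT = (398,000·1,430,000 − 112,000·980,000) / (1,430,000 − 980,000) = 459,380,000,000 / 450,000 = 1,020,844.44.

$1,020,844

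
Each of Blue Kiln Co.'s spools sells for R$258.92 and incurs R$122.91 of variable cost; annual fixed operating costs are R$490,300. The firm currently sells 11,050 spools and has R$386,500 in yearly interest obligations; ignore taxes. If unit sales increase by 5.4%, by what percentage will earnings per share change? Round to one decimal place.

Contribution at this volume is 11,050 × R$136.01 = R$1,502,910.50.
Operating income = contribution − fixed costs = R$1,502,910.50 − R$490,300 = R$1,012,610.50.
Interest = R$386,500.00, so EBIT − I = R$626,110.50.
DCL = total CM / (EBIT − I) = R$1,502,910.50 / R$626,110.50 = 2.4004.
%ΔEPS = DCL × %ΔSales = 2.4004 × +5.4% = +13.0%.

+13.0%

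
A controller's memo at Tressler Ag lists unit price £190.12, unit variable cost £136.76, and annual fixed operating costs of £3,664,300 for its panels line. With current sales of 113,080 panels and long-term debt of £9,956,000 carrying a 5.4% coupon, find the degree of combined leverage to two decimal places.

Contribution at this volume is 113,080 × £53.36 = £6,033,948.80.
Subtracting fixed costs: EBIT = £6,033,948.80 − £3,664,300 = £2,369,648.80. Interest = £537,624.00.
DOL = £6,033,948.80 ÷ £2,369,648.80 = 2.5463; DFL = £2,369,648.80 ÷ £1,832,024.80 = 1.2935.
Combined leverage = 2.5463 × 1.2935 = 3.2936.

3.29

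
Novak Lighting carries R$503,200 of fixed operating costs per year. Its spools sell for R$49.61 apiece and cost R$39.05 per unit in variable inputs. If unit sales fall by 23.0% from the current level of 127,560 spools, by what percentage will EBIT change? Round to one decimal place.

-36.7%

At 127,560 units, contribution = 127,560 × R$10.56 = R$1,347,033.60.
Operating income = contribution − fixed costs = R$1,347,033.60 − R$503,200 = R$843,833.60.
DOL = contribution ÷ EBIT = R$1,347,033.60 ÷ R$843,833.60 = 1.5963.
%ΔEBIT = DOL × %ΔSales = 1.5963 × -23.0% = -36.7%.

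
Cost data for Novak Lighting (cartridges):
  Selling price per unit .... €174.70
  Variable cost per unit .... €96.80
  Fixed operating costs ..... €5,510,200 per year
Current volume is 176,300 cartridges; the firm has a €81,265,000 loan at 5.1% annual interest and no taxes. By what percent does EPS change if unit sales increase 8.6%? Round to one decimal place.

At 176,300 units, contribution = 176,300 × €77.90 = €13,733,770.00.
EBIT = €13,733,770.00 − €5,510,200 = €8,223,570.00.
After interest of €4,144,515.00, pre-tax earnings = €4,079,055.00.
DCL = total CM / (EBIT − I) = €13,733,770.00 / €4,079,055.00 = 3.3669.
%ΔEPS = DCL × %ΔSales = 3.3669 × +8.6% = +29.0%.

+29.0%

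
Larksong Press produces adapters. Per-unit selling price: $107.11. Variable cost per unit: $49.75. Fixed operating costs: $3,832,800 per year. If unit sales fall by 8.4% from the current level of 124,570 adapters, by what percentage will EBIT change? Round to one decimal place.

-18.1%

Total contribution margin = 124,570 × $57.36 = $7,145,335.20.
Subtracting fixed costs: EBIT = $7,145,335.20 − $3,832,800 = $3,312,535.20.
So DOL = total CM / EBIT = $7,145,335.20 / $3,312,535.20 = 2.1571.
Operating income changes by 2.1571 × -8.4% = -18.1%.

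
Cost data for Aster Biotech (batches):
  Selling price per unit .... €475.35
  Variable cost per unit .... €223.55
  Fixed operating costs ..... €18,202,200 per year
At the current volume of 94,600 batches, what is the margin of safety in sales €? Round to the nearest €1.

Unit CM = price − variable cost = €475.35 − €223.55 = €251.80. Break-even units = €18,202,200 ÷ €251.80 = 72,288.32; break-even revenue = 72,288.32 × €475.35 = €34,362,254.85.
Actual sales revenue = 94,600 × €475.35 = €44,968,110.00.
Margin of safety = €44,968,110.00 − €34,362,254.85 = €10,605,855.

€10,605,855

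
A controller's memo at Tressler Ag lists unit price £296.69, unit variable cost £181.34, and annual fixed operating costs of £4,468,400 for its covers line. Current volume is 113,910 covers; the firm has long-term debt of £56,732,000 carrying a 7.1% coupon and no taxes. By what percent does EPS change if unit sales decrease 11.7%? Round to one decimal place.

-33.1%

Contribution at this volume is 113,910 × £115.35 = £13,139,518.50.
Subtracting fixed costs: EBIT = £13,139,518.50 − £4,468,400 = £8,671,118.50.
Interest = £4,027,972.00, so EBIT − I = £4,643,146.50.
Degree of combined leverage = contribution ÷ (EBIT − I) = £13,139,518.50 ÷ £4,643,146.50 = 2.8299.
%ΔEPS = DCL × %ΔSales = 2.8299 × -11.7% = -33.1%.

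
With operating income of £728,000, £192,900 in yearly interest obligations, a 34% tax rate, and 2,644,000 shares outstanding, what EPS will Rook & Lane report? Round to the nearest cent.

Pre-tax income = £728,000 − £192,900.00 = £535,100.00.
After tax at 34%: net income = £535,100.00 × 0.66 = £353,166.00.
EPS = £353,166.00 ÷ 2,644,000 = £0.13.

£0.13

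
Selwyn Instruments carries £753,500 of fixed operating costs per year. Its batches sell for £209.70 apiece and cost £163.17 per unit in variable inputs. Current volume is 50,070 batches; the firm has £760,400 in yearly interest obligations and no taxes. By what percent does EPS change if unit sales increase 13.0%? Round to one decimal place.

+37.1%

Contribution at this volume is 50,070 × £46.53 = £2,329,757.10.
Subtracting fixed costs: EBIT = £2,329,757.10 − £753,500 = £1,576,257.10.
Interest = £760,400.00, so EBIT − I = £815,857.10.
DCL = total CM / (EBIT − I) = £2,329,757.10 / £815,857.10 = 2.8556.
EPS therefore changes by 2.8556 × (+13.0%) = +37.1%.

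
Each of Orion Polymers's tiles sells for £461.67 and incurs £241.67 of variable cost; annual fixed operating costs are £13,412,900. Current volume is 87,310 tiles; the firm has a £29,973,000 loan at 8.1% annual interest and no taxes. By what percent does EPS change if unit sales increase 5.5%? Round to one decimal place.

+31.4%

Total contribution margin = 87,310 × £220.00 = £19,208,200.00.
Subtracting fixed costs: EBIT = £19,208,200.00 − £13,412,900 = £5,795,300.00.
After interest of £2,427,813.00, pre-tax earnings = £3,367,487.00.
Degree of combined leverage = contribution ÷ (EBIT − I) = £19,208,200.00 ÷ £3,367,487.00 = 5.7040.
%ΔEPS = DCL × %ΔSales = 5.7040 × +5.5% = +31.4%.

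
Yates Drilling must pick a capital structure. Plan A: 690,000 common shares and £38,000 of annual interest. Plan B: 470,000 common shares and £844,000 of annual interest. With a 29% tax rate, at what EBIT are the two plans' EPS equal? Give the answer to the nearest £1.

£2,565,909

At indifference, (EBIT − 38,000)(1 − t)/690,000 = (EBIT − 844,000)(1 − t)/470,000.
Cancelling (1 − t) and cross-multiplying: 470,000·(EBIT − 38,000) = 690,000·(EBIT − 844,000).
Solving, EBIT = (844,000·690,000 − 38,000·470,000) / (690,000 − 470,000) = 564,500,000,000 / 220,000 = 2,565,909.09.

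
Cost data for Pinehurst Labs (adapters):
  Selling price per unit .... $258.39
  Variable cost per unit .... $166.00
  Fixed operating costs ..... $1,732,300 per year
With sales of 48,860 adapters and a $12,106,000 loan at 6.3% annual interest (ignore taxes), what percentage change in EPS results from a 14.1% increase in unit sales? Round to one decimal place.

+31.5%

Contribution at this volume is 48,860 × $92.39 = $4,514,175.40.
EBIT = $4,514,175.40 − $1,732,300 = $2,781,875.40.
Interest = $762,678.00, so EBIT − I = $2,019,197.40.
Degree of combined leverage = contribution ÷ (EBIT − I) = $4,514,175.40 ÷ $2,019,197.40 = 2.2356.
EPS therefore changes by 2.2356 × (+14.1%) = +31.5%.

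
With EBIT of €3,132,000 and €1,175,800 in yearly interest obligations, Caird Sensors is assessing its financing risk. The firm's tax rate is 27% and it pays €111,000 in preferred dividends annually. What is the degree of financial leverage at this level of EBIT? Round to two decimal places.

1.74

Annual interest charges come to €1,175,800.00.
Pre-tax preferred-dividend burden = €111,000 ÷ (1 − 0.27) = €152,054.79.
DFL = EBIT ÷ [EBIT − I − D_p/(1−t)] = €3,132,000 ÷ [€3,132,000 − €1,175,800.00 − €152,054.79] = €3,132,000 ÷ €1,804,145.21 = 1.7360.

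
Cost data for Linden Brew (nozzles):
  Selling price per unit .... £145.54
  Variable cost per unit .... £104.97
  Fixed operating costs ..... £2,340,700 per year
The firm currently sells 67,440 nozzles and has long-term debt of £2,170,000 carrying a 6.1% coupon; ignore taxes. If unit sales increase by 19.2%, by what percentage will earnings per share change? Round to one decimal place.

+199.8%

At 67,440 units, contribution = 67,440 × £40.57 = £2,736,040.80.
EBIT = £2,736,040.80 − £2,340,700 = £395,340.80.
Interest = £132,370.00, so EBIT − I = £262,970.80.
Degree of combined leverage = contribution ÷ (EBIT − I) = £2,736,040.80 ÷ £262,970.80 = 10.4044.
%ΔEPS = DCL × %ΔSales = 10.4044 × +19.2% = +199.8%.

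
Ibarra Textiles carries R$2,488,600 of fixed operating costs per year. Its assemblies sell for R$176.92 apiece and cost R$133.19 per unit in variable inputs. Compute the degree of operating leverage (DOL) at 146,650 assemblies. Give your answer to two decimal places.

1.63

Total contribution margin = 146,650 × R$43.73 = R$6,413,004.50.
Operating income = contribution − fixed costs = R$6,413,004.50 − R$2,488,600 = R$3,924,404.50.
DOL = contribution ÷ EBIT = R$6,413,004.50 ÷ R$3,924,404.50 = 1.6341.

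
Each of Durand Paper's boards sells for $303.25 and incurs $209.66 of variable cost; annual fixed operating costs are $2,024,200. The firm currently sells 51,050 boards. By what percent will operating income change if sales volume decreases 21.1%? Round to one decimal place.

-36.6%

Total contribution margin = 51,050 × $93.59 = $4,777,769.50.
Operating income = contribution − fixed costs = $4,777,769.50 − $2,024,200 = $2,753,569.50.
So DOL = total CM / EBIT = $4,777,769.50 / $2,753,569.50 = 1.7351.
%ΔEBIT = DOL × %ΔSales = 1.7351 × -21.1% = -36.6%.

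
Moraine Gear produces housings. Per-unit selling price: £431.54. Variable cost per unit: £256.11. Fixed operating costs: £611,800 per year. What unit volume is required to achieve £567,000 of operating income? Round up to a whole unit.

Each unit contributes £431.54 − £256.11 = £175.43.
Need Q such that Q × £175.43 − £611,800 = £567,000, i.e. Q = £1,178,800 / £175.43 = 6,719.49 → 6,720.

6,720 housings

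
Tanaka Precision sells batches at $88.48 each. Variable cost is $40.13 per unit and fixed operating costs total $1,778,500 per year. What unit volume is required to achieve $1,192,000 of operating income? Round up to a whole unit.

Unit CM = price − variable cost = $88.48 − $40.13 = $48.35.
Required volume = (fixed costs + target profit) ÷ CM = ($1,778,500 + $1,192,000) ÷ $48.35 = 61,437.44, so 61,438 batches.

61,438 batches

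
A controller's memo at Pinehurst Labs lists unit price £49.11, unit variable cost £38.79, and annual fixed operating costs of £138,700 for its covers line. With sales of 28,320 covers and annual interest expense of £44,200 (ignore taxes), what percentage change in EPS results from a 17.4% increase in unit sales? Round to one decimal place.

+46.5%

At 28,320 units, contribution = 28,320 × £10.32 = £292,262.40.
EBIT = £292,262.40 − £138,700 = £153,562.40.
After interest of £44,200.00, pre-tax earnings = £109,362.40.
Degree of combined leverage = contribution ÷ (EBIT − I) = £292,262.40 ÷ £109,362.40 = 2.6724.
%ΔEPS = DCL × %ΔSales = 2.6724 × +17.4% = +46.5%.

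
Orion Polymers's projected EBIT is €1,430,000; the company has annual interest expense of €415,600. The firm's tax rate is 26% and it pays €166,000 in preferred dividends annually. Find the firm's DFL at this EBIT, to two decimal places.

Interest = €415,600.00.
Preferred dividends grossed up pre-tax: €166,000 / (1 − 0.26) = €224,324.32.
DFL = EBIT ÷ [EBIT − I − D_p/(1−t)] = €1,430,000 ÷ [€1,430,000 − €415,600.00 − €224,324.32] = €1,430,000 ÷ €790,075.68 = 1.8100.

1.81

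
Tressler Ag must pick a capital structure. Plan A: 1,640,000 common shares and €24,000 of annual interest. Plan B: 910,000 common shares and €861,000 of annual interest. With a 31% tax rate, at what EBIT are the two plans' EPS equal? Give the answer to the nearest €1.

Set EPS_A = EPS_B: (EBIT − €24,000)(1 − 0.31) ÷ 1,640,000 = (EBIT − €861,000)(1 − 0.31) ÷ 910,000.
The (1 − t) factor cancels: (EBIT − 24,000) × 910,000 = (EBIT − 861,000) × 1,640,000.
EBIT × (1,640,000 − 910,000) = 861,000 × 1,640,000 − 24,000 × 910,000 = 1,390,200,000,000, so EBIT = 1,390,200,000,000 ÷ 730,000 = 1,904,383.56.

€1,904,384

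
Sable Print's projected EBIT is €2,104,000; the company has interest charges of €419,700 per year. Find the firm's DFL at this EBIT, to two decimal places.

1.25

Annual interest charges come to €419,700.00.
Degree of financial leverage = EBIT / (EBIT − interest) = €2,104,000 / €1,684,300.00 = 1.2492.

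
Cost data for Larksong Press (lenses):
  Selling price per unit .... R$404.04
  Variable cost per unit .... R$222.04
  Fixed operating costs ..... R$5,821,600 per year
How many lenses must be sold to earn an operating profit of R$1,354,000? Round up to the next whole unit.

Contribution margin per unit = R$404.04 − R$222.04 = R$182.00.
Required volume = (fixed costs + target profit) ÷ CM = (R$5,821,600 + R$1,354,000) ÷ R$182.00 = 39,426.37, so 39,427 lenses.

39,427 lenses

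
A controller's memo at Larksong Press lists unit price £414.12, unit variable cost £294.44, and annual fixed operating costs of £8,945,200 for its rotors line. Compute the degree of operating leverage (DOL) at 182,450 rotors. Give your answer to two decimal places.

At 182,450 units, contribution = 182,450 × £119.68 = £21,835,616.00.
EBIT = £21,835,616.00 − £8,945,200 = £12,890,416.00.
Degree of operating leverage = £21,835,616.00 / £12,890,416.00 = 1.6939.

1.69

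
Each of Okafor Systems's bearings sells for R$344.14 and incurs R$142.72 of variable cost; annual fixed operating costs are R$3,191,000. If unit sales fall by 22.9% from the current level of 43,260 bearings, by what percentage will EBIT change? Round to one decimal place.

-36.1%

Total contribution margin = 43,260 × R$201.42 = R$8,713,429.20.
Subtracting fixed costs: EBIT = R$8,713,429.20 − R$3,191,000 = R$5,522,429.20.
DOL = contribution ÷ EBIT = R$8,713,429.20 ÷ R$5,522,429.20 = 1.5778.
%ΔEBIT = DOL × %ΔSales = 1.5778 × -22.9% = -36.1%.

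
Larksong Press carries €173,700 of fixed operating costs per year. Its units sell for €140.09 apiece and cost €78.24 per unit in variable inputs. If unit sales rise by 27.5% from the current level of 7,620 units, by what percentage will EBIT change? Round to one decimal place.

Contribution at this volume is 7,620 × €61.85 = €471,297.00.
Operating income = contribution − fixed costs = €471,297.00 − €173,700 = €297,597.00.
So DOL = total CM / EBIT = €471,297.00 / €297,597.00 = 1.5837.
So EBIT moves 1.5837 × (+27.5%) = +43.6%.

+43.6%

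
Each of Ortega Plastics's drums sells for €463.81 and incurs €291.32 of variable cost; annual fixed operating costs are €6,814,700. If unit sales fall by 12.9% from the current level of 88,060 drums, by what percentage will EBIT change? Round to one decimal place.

-23.4%

At 88,060 units, contribution = 88,060 × €172.49 = €15,189,469.40.
Operating income = contribution − fixed costs = €15,189,469.40 − €6,814,700 = €8,374,769.40.
Degree of operating leverage = €15,189,469.40 / €8,374,769.40 = 1.8137.
Operating income changes by 1.8137 × -12.9% = -23.4%.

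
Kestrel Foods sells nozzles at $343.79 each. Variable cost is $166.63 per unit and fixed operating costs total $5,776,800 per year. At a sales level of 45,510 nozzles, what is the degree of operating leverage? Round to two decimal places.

At 45,510 units, contribution = 45,510 × $177.16 = $8,062,551.60.
EBIT = $8,062,551.60 − $5,776,800 = $2,285,751.60.
So DOL = total CM / EBIT = $8,062,551.60 / $2,285,751.60 = 3.5273.

3.53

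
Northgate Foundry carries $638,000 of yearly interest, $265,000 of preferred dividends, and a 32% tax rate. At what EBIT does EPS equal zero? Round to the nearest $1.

$1,027,706

Preferred dividends are paid after tax, so their pre-tax equivalent is $265,000 ÷ (1 − 0.32) = $389,705.88.
EPS = 0 when EBIT covers interest plus the pre-tax preferred burden: $638,000 + $389,705.88 = $1,027,705.88.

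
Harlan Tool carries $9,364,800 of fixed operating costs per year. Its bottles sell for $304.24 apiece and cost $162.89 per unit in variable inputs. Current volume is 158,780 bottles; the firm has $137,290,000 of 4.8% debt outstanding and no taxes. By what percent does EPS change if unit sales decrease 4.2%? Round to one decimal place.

-14.5%

At 158,780 units, contribution = 158,780 × $141.35 = $22,443,553.00.
Subtracting fixed costs: EBIT = $22,443,553.00 − $9,364,800 = $13,078,753.00.
After interest of $6,589,920.00, pre-tax earnings = $6,488,833.00.
Degree of combined leverage = contribution ÷ (EBIT − I) = $22,443,553.00 ÷ $6,488,833.00 = 3.4588.
%ΔEPS = DCL × %ΔSales = 3.4588 × -4.2% = -14.5%.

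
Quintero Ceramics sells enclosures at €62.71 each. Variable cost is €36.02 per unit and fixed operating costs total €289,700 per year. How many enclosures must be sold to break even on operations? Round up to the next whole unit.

Unit CM = price − variable cost = €62.71 − €36.02 = €26.69.
Break-even volume = fixed costs ÷ CM per unit = €289,700 ÷ €26.69 = 10,854.25, so 10,855 enclosures.

10,855 enclosures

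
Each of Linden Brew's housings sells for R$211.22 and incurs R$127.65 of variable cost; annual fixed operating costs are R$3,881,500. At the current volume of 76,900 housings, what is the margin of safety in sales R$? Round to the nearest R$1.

R$6,432,474

Contribution margin per unit = R$211.22 − R$127.65 = R$83.57. Break-even units = R$3,881,500 ÷ R$83.57 = 46,446.09; break-even revenue = 46,446.09 × R$211.22 = R$9,810,343.78.
Current sales = 76,900 × R$211.22 = R$16,242,818.00.
Margin of safety = R$16,242,818.00 − R$9,810,343.78 = R$6,432,474.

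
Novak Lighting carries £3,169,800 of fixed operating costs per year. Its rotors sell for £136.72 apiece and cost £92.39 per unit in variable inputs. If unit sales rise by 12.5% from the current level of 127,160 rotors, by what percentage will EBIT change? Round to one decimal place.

+28.6%

At 127,160 units, contribution = 127,160 × £44.33 = £5,637,002.80.
Subtracting fixed costs: EBIT = £5,637,002.80 − £3,169,800 = £2,467,202.80.
Degree of operating leverage = £5,637,002.80 / £2,467,202.80 = 2.2848.
%ΔEBIT = DOL × %ΔSales = 2.2848 × +12.5% = +28.6%.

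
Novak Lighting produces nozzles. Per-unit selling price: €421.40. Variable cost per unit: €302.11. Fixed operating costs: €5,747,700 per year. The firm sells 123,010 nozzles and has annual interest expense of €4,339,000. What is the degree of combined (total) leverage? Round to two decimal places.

Total contribution margin = 123,010 × €119.29 = €14,673,862.90.
Subtracting fixed costs: EBIT = €14,673,862.90 − €5,747,700 = €8,926,162.90. Interest = €4,339,000.00.
DOL = €14,673,862.90 ÷ €8,926,162.90 = 1.6439; DFL = €8,926,162.90 ÷ €4,587,162.90 = 1.9459.
DCL = DOL × DFL = 1.6439 × 1.9459 = 3.1989.

3.20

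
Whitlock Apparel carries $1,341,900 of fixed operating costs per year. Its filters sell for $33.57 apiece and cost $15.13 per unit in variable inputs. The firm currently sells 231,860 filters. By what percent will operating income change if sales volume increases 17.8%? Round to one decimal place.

+25.9%

At 231,860 units, contribution = 231,860 × $18.44 = $4,275,498.40.
Operating income = contribution − fixed costs = $4,275,498.40 − $1,341,900 = $2,933,598.40.
So DOL = total CM / EBIT = $4,275,498.40 / $2,933,598.40 = 1.4574.
So EBIT moves 1.4574 × (+17.8%) = +25.9%.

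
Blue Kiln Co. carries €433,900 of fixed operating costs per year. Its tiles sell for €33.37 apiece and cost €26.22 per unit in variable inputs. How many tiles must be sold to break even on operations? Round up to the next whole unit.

60,686 tiles

Contribution margin per unit = €33.37 − €26.22 = €7.15.
Units to break even: €433,900 ÷ €7.15 = 60,685.31, rounded up to 60,686.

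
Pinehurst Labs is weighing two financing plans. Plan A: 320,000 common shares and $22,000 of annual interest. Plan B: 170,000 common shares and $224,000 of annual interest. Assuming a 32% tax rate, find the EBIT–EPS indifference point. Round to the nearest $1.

At indifference, (EBIT − 22,000)(1 − t)/320,000 = (EBIT − 224,000)(1 − t)/170,000.
The (1 − t) factor cancels: (EBIT − 22,000) × 170,000 = (EBIT − 224,000) × 320,000.
EBIT × (320,000 − 170,000) = 224,000 × 320,000 − 22,000 × 170,000 = 67,940,000,000, so EBIT = 67,940,000,000 ÷ 150,000 = 452,933.33.

$452,933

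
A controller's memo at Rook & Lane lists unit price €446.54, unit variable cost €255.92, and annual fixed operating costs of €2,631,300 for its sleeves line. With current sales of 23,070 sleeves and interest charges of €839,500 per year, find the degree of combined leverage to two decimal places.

4.74

Contribution at this volume is 23,070 × €190.62 = €4,397,603.40.
Operating income = contribution − fixed costs = €4,397,603.40 − €2,631,300 = €1,766,303.40. Interest = €839,500.00.
DOL = €4,397,603.40 ÷ €1,766,303.40 = 2.4897; DFL = €1,766,303.40 ÷ €926,803.40 = 1.9058.
Combined leverage = 2.4897 × 1.9058 = 4.7449.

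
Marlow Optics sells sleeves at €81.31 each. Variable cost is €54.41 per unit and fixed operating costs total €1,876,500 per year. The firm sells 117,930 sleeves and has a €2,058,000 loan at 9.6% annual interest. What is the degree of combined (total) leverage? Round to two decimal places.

At 117,930 units, contribution = 117,930 × €26.90 = €3,172,317.00.
EBIT = €3,172,317.00 − €1,876,500 = €1,295,817.00. Interest = €197,568.00, so EBIT − I = €1,098,249.00.
Degree of total leverage = total CM / (EBIT − interest) = €3,172,317.00 / €1,098,249.00 = 2.8885.

2.89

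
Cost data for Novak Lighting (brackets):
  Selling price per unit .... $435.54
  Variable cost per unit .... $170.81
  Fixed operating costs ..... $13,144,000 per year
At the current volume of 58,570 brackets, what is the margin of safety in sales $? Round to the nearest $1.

Unit CM = price − variable cost = $435.54 − $170.81 = $264.73. Break-even units = $13,144,000 ÷ $264.73 = 49,650.59; break-even revenue = 49,650.59 × $435.54 = $21,624,816.83.
Current sales = 58,570 × $435.54 = $25,509,577.80.
Margin of safety = $25,509,577.80 − $21,624,816.83 = $3,884,761.

$3,884,761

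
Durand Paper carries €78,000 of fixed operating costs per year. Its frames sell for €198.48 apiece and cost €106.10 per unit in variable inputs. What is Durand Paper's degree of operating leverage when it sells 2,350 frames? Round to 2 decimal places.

1.56

Contribution at this volume is 2,350 × €92.38 = €217,093.00.
EBIT = €217,093.00 − €78,000 = €139,093.00.
Degree of operating leverage = €217,093.00 / €139,093.00 = 1.5608.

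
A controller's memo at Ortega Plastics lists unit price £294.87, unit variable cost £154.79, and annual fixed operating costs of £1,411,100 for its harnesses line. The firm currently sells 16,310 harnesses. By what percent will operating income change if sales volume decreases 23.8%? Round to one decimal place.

Total contribution margin = 16,310 × £140.08 = £2,284,704.80.
Subtracting fixed costs: EBIT = £2,284,704.80 − £1,411,100 = £873,604.80.
Degree of operating leverage = £2,284,704.80 / £873,604.80 = 2.6153.
So EBIT moves 2.6153 × (-23.8%) = -62.2%.

-62.2%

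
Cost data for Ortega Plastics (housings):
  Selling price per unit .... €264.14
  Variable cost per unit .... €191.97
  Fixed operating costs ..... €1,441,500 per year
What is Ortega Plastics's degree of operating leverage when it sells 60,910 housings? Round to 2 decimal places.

Total contribution margin = 60,910 × €72.17 = €4,395,874.70.
Operating income = contribution − fixed costs = €4,395,874.70 − €1,441,500 = €2,954,374.70.
Degree of operating leverage = €4,395,874.70 / €2,954,374.70 = 1.4879.

1.49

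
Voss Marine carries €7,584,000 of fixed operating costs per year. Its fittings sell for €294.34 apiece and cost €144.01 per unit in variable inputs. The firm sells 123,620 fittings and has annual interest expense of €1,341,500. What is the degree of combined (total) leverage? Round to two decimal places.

Contribution at this volume is 123,620 × €150.33 = €18,583,794.60.
Subtracting fixed costs: EBIT = €18,583,794.60 − €7,584,000 = €10,999,794.60. Interest = €1,341,500.00, so EBIT − I = €9,658,294.60.
DCL = contribution ÷ (EBIT − I) = €18,583,794.60 ÷ €9,658,294.60 = 1.9241.

1.92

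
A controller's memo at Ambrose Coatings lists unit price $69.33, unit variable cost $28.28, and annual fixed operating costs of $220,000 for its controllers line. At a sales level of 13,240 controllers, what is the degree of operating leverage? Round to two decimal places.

Total contribution margin = 13,240 × $41.05 = $543,502.00.
EBIT = $543,502.00 − $220,000 = $323,502.00.
Degree of operating leverage = $543,502.00 / $323,502.00 = 1.6801.

1.68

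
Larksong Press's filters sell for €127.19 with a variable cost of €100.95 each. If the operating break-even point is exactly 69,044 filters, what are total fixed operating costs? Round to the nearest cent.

€1,811,714.56

Contribution margin per unit = €127.19 − €100.95 = €26.24.
Fixed costs = break-even units × CM = 69,044 × €26.24 = €1,811,714.56.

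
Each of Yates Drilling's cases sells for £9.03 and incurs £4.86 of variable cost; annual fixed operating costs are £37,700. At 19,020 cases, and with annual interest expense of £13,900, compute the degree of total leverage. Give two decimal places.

2.86

Total contribution margin = 19,020 × £4.17 = £79,313.40.
Operating income = contribution − fixed costs = £79,313.40 − £37,700 = £41,613.40. Interest = £13,900.00, so EBIT − I = £27,713.40.
Degree of total leverage = total CM / (EBIT − interest) = £79,313.40 / £27,713.40 = 2.8619.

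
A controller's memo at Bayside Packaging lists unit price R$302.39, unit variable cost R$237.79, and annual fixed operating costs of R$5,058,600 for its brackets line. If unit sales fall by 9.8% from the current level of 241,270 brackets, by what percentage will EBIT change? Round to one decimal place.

Contribution at this volume is 241,270 × R$64.60 = R$15,586,042.00.
Operating income = contribution − fixed costs = R$15,586,042.00 − R$5,058,600 = R$10,527,442.00.
DOL = contribution ÷ EBIT = R$15,586,042.00 ÷ R$10,527,442.00 = 1.4805.
So EBIT moves 1.4805 × (-9.8%) = -14.5%.

-14.5%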